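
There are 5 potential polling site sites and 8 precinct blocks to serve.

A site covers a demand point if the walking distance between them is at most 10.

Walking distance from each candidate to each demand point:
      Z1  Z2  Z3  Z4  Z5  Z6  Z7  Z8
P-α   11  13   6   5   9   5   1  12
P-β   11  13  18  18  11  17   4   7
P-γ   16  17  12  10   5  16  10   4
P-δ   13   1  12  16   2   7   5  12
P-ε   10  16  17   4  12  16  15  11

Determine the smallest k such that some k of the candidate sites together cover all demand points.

4

Coverage sets (demand points within 10 of each site):
  P-α: {Z3, Z4, Z5, Z6, Z7}
  P-β: {Z7, Z8}
  P-γ: {Z4, Z5, Z7, Z8}
  P-δ: {Z2, Z5, Z6, Z7}
  P-ε: {Z1, Z4}
No 3 sites suffice: every size-3 union leaves at least one demand point uncovered.
But {P-α, P-β, P-δ, P-ε} covers everything, so the minimum is 4.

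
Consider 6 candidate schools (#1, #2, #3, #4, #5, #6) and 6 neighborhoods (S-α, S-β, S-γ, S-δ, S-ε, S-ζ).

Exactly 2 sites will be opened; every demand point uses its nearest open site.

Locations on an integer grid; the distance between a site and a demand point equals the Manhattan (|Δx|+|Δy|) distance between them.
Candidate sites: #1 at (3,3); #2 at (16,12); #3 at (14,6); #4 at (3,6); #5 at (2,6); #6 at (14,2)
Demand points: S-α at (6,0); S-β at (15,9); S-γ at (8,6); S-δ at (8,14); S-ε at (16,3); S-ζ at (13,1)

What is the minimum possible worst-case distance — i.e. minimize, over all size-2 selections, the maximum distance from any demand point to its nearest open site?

10

Open {#2, #6}.
  Farthest demand point is S-α at distance 10 (to #6); all others are ≤ 10.
With {#1, #2} the worst case is 12.
With {#3, #4} the worst case is 13.
No size-2 selection achieves below 10.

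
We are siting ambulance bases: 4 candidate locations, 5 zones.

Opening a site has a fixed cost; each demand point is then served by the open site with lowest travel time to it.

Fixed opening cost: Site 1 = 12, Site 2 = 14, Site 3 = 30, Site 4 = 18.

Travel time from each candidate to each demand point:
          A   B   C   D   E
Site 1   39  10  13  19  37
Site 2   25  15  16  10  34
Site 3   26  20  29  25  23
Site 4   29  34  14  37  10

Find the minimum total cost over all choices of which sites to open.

Open {Site 2, Site 4}: assign each demand point to its cheapest open site.
  A→Site 2 25, B→Site 2 15, C→Site 4 14, D→Site 2 10, E→Site 4 10
  travel time 74, fixed 32 → total 106.
Compare {Site 1, Site 4}: travel time 81 + fixed 30 = 111.
Compare {Site 1, Site 2, Site 4}: travel time 68 + fixed 44 = 112.
Compare {Site 2}: travel time 100 + fixed 14 = 114.
All other subsets cost ≥ 111. Minimum total cost: 106.

106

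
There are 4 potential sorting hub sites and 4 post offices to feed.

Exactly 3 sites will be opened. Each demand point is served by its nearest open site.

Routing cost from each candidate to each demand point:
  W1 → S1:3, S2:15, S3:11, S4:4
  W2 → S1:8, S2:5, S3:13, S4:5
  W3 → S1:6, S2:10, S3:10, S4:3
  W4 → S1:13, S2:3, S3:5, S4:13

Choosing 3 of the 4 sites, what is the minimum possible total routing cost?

Open {W1, W3, W4}.
  S1→W1 3, S2→W4 3, S3→W4 5, S4→W3 3  ⇒ total 14.
Compare {W1, W2, W4}: total 15.
Compare {W2, W3, W4}: total 17.
No size-3 selection does better; minimum is 14.

14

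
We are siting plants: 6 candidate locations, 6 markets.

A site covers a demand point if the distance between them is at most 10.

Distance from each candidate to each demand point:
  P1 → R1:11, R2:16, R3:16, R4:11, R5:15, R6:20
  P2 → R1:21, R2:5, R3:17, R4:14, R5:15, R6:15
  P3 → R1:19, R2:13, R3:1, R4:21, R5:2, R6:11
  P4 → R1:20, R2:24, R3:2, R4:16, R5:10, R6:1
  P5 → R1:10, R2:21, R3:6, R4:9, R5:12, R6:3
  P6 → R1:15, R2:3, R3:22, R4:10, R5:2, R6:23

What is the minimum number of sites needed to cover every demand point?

Coverage sets (demand points within 10 of each site):
  P1: {}
  P2: {R2}
  P3: {R3, R5}
  P4: {R3, R5, R6}
  P5: {R1, R3, R4, R6}
  P6: {R2, R4, R5}
No single site covers all 6 demand points.
But {P5, P6} covers everything, so the minimum is 2.

2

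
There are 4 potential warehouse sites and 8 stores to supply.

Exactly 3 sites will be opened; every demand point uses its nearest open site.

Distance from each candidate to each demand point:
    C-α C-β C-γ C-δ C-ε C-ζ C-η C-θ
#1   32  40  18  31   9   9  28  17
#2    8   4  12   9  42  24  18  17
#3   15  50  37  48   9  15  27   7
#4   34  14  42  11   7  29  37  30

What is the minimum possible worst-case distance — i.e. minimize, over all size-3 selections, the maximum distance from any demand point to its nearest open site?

Open {#1, #2, #3}.
  Farthest demand point is C-η at distance 18 (to #2); all others are ≤ 18.
With {#1, #2, #4} the worst case is 18.
With {#2, #3, #4} the worst case is 18.
No size-3 selection achieves below 18.

18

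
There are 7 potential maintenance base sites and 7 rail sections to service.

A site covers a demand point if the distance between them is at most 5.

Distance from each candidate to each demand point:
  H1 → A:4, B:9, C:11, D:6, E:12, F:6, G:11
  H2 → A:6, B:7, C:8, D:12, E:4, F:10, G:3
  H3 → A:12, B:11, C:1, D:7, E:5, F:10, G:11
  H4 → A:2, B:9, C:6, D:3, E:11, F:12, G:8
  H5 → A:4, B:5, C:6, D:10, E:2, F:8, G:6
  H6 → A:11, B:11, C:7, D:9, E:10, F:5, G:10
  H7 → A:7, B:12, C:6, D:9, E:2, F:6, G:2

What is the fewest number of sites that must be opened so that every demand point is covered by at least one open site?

5

Coverage sets (demand points within 5 of each site):
  H1: {A}
  H2: {E, G}
  H3: {C, E}
  H4: {A, D}
  H5: {A, B, E}
  H6: {F}
  H7: {E, G}
No 4 sites suffice: every size-4 union leaves at least one demand point uncovered.
But {H2, H3, H4, H5, H6} covers everything, so the minimum is 5.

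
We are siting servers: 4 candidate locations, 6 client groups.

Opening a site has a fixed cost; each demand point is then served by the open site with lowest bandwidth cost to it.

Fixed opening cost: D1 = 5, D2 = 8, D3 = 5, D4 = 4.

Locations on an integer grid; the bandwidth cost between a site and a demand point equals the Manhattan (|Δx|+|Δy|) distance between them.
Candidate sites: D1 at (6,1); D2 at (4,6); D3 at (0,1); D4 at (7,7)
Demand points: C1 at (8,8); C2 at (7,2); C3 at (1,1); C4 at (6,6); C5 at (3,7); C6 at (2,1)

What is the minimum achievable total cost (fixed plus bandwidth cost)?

25

Open {D3, D4}: assign each demand point to its cheapest open site.
  C1→D4 2, C2→D4 5, C3→D3 1, C4→D4 2, C5→D4 4, C6→D3 2
  bandwidth cost 16, fixed 9 → total 25.
Compare {D1, D3, D4}: bandwidth cost 13 + fixed 14 = 27.
Compare {D1, D4}: bandwidth cost 19 + fixed 9 = 28.
Compare {D2, D3, D4}: bandwidth cost 14 + fixed 17 = 31.
All other subsets cost ≥ 27. Minimum total cost: 25.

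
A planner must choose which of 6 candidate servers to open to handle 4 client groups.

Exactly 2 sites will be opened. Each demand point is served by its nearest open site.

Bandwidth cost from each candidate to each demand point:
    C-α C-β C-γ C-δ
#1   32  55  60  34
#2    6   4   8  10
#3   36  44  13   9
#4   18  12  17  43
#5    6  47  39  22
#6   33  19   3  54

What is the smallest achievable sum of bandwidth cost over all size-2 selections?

Open {#2, #6}.
  C-α→#2 6, C-β→#2 4, C-γ→#6 3, C-δ→#2 10  ⇒ total 23.
Compare {#2, #3}: total 27.
Compare {#1, #2}: total 28.
No size-2 selection does better; minimum is 23.

23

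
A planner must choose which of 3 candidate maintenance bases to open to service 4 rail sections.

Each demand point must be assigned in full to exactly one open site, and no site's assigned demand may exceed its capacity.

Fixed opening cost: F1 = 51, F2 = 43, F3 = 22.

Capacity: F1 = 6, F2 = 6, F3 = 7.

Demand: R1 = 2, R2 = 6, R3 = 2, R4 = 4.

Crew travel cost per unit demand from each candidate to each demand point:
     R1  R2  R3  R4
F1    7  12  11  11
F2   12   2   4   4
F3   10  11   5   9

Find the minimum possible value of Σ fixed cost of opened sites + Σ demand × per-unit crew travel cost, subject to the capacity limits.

Open {F1, F2, F3}; cheapest assignment that respects the capacities:
  F1 (cap 6, load 2): R1 — cost 2×7 = 14
  F2 (cap 6, load 6): R2 — cost 6×2 = 12
  F3 (cap 7, load 6): R3, R4 — cost 2×5 + 4×9 = 46
  Shipping 72, fixed 116 → total 188.
  Any other capacity-feasible assignment to {F1, F2, F3} ships for at least 72.
Total demand is 14 and no other set of sites has combined capacity ≥ 14, so {F1, F2, F3} is the only feasible choice of open sites. Minimum: 188.

188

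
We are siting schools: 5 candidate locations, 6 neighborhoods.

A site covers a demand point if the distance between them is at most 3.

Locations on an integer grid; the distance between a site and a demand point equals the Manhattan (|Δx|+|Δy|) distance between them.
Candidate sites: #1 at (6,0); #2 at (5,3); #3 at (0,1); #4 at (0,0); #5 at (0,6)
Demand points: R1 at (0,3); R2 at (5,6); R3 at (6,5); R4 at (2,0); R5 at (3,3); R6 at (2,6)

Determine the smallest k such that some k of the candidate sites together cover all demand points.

3

Coverage sets (demand points within 3 of each site):
  #1: {}
  #2: {R2, R3, R5}
  #3: {R1, R4}
  #4: {R1, R4}
  #5: {R1, R6}
No 2 sites suffice: every size-2 union leaves at least one demand point uncovered.
But {#2, #3, #5} covers everything, so the minimum is 3.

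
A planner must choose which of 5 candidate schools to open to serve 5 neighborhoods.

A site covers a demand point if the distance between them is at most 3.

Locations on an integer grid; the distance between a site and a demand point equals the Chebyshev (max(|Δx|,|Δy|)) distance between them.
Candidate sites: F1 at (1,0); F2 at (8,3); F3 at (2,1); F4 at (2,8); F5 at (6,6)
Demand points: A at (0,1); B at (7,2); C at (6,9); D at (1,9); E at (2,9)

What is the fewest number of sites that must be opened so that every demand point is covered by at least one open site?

4

Coverage sets (demand points within 3 of each site):
  F1: {A}
  F2: {B}
  F3: {A}
  F4: {D, E}
  F5: {C}
No 3 sites suffice: every size-3 union leaves at least one demand point uncovered.
But {F1, F2, F4, F5} covers everything, so the minimum is 4.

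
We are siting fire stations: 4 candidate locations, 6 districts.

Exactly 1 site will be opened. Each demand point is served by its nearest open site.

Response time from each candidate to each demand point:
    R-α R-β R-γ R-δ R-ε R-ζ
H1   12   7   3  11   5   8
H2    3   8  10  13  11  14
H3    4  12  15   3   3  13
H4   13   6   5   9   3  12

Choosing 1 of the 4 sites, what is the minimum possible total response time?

Open {H1}.
  R-α→H1 12, R-β→H1 7, R-γ→H1 3, R-δ→H1 11, R-ε→H1 5, R-ζ→H1 8  ⇒ total 46.
Compare {H4}: total 48.
Compare {H3}: total 50.
No size-1 selection does better; minimum is 46.

46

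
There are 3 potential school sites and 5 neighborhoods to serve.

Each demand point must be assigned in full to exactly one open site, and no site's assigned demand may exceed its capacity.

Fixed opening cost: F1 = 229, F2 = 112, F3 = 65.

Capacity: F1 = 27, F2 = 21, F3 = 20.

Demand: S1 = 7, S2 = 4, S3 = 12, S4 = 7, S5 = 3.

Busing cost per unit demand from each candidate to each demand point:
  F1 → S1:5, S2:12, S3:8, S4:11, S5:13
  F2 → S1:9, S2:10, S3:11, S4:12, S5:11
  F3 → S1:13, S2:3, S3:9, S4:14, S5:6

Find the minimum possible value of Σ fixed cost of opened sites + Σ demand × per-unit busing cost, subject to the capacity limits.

Open {F2, F3}; cheapest assignment that respects the capacities:
  F2 (cap 21, load 14): S1, S4 — cost 7×9 + 7×12 = 147
  F3 (cap 20, load 19): S2, S3, S5 — cost 4×3 + 12×9 + 3×6 = 138
  Shipping 285, fixed 177 → total 462.
  Any other capacity-feasible assignment to {F2, F3} ships for at least 285.
Compare {F1, F3}: its best feasible assignment gives total 532.
Compare {F1, F2}: its best feasible assignment gives total 622.
Every other set of open sites that can feasibly serve all demand totals ≥ 532 even under its best assignment. Minimum: 462.

462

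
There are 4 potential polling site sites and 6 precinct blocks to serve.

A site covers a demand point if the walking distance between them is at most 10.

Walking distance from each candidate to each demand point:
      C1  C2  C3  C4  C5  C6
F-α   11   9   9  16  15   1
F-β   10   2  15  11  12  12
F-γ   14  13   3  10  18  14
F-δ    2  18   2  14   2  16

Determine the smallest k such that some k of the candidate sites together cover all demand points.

Coverage sets (demand points within 10 of each site):
  F-α: {C2, C3, C6}
  F-β: {C1, C2}
  F-γ: {C3, C4}
  F-δ: {C1, C3, C5}
No 2 sites suffice: every size-2 union leaves at least one demand point uncovered.
But {F-α, F-γ, F-δ} covers everything, so the minimum is 3.

3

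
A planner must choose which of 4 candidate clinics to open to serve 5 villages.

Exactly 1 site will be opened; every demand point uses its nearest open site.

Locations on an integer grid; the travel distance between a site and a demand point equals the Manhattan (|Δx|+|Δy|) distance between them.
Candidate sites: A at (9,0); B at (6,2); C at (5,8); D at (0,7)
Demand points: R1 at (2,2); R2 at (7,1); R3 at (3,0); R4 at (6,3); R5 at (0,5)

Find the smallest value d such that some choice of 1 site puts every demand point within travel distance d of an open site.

9

Open {B}.
  Farthest demand point is R5 at travel distance 9 (to B); all others are ≤ 9.
With {C} the worst case is 10.
With {D} the worst case is 13.
No size-1 selection achieves below 9.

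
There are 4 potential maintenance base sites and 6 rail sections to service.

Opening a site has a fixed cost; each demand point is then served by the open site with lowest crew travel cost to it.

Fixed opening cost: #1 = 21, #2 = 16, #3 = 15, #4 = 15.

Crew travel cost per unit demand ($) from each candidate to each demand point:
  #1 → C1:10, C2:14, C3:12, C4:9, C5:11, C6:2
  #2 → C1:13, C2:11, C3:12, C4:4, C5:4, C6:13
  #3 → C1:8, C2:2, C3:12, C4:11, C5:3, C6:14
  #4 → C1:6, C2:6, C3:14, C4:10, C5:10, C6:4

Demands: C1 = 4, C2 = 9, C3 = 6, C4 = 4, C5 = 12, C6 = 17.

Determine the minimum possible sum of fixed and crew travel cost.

260

Open {#1, #2, #3}: assign each demand point to its cheapest open site.
  C1→#3 4×8=32, C2→#3 9×2=18, C3→#1 6×12=72, C4→#2 4×4=16, C5→#3 12×3=36, C6→#1 17×2=34
  crew travel cost 208, fixed 52 → total 260.
Compare {#1, #3}: crew travel cost 228 + fixed 36 = 264.
Compare {#1, #2, #3, #4}: crew travel cost 200 + fixed 67 = 267.
Compare {#1, #3, #4}: crew travel cost 220 + fixed 51 = 271.
All other subsets cost ≥ 264. Minimum total cost: 260.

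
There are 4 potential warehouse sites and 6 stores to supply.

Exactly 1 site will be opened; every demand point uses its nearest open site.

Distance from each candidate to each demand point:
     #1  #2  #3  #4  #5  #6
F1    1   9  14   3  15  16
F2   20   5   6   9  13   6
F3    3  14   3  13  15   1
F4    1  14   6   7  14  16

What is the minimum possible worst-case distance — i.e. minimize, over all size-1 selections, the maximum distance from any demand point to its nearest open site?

15

Open {F3}.
  Farthest demand point is #5 at distance 15 (to F3); all others are ≤ 15.
With {F1} the worst case is 16.
With {F4} the worst case is 16.
No size-1 selection achieves below 15.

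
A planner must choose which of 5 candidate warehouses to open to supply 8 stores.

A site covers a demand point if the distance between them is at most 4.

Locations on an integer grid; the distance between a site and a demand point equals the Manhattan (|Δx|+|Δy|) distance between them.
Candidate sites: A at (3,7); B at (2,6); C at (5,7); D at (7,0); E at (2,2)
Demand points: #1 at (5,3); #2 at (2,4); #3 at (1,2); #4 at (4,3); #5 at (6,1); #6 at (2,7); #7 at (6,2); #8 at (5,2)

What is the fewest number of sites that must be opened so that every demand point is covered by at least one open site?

Coverage sets (demand points within 4 of each site):
  A: {#2, #6}
  B: {#2, #6}
  C: {#1, #6}
  D: {#5, #7, #8}
  E: {#1, #2, #3, #4, #7, #8}
No 2 sites suffice: every size-2 union leaves at least one demand point uncovered.
But {A, D, E} covers everything, so the minimum is 3.

3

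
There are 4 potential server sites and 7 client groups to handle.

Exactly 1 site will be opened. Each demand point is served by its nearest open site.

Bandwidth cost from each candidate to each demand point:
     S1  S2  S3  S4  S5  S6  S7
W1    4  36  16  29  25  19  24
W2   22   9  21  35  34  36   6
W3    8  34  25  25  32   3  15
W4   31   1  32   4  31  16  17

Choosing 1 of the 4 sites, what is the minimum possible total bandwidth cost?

132

Open {W4}.
  S1→W4 31, S2→W4 1, S3→W4 32, S4→W4 4, S5→W4 31, S6→W4 16, S7→W4 17  ⇒ total 132.
Compare {W3}: total 142.
Compare {W1}: total 153.
No size-1 selection does better; minimum is 132.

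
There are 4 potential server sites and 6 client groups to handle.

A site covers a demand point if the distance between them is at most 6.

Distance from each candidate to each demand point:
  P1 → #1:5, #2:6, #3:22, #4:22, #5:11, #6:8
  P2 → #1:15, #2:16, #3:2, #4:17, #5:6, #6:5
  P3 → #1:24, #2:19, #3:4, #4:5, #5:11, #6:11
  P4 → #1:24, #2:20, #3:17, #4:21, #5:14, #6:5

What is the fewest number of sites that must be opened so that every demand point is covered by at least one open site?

3

Coverage sets (demand points within 6 of each site):
  P1: {#1, #2}
  P2: {#3, #5, #6}
  P3: {#3, #4}
  P4: {#6}
No 2 sites suffice: every size-2 union leaves at least one demand point uncovered.
But {P1, P2, P3} covers everything, so the minimum is 3.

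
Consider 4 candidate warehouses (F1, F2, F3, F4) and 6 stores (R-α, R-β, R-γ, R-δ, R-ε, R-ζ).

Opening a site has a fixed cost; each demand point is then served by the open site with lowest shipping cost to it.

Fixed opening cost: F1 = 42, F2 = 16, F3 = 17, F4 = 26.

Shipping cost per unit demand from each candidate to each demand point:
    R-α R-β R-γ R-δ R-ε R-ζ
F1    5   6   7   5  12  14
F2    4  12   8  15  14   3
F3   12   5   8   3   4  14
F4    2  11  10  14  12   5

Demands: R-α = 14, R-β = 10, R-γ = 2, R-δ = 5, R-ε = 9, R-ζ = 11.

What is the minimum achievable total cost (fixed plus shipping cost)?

237

Open {F2, F3, F4}: assign each demand point to its cheapest open site.
  R-α→F4 14×2=28, R-β→F3 10×5=50, R-γ→F2 2×8=16, R-δ→F3 5×3=15, R-ε→F3 9×4=36, R-ζ→F2 11×3=33
  shipping cost 178, fixed 59 → total 237.
Compare {F2, F3}: shipping cost 206 + fixed 33 = 239.
Compare {F3, F4}: shipping cost 200 + fixed 43 = 243.
Compare {F1, F2, F3, F4}: shipping cost 176 + fixed 101 = 277.
All other subsets cost ≥ 239. Minimum total cost: 237.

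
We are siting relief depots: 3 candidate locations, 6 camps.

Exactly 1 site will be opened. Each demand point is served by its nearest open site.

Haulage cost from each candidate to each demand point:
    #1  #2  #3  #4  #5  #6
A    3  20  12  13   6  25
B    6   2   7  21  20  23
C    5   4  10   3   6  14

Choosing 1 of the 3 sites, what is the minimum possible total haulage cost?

42

Open {C}.
  #1→C 5, #2→C 4, #3→C 10, #4→C 3, #5→C 6, #6→C 14  ⇒ total 42.
Compare {A}: total 79.
Compare {B}: total 79.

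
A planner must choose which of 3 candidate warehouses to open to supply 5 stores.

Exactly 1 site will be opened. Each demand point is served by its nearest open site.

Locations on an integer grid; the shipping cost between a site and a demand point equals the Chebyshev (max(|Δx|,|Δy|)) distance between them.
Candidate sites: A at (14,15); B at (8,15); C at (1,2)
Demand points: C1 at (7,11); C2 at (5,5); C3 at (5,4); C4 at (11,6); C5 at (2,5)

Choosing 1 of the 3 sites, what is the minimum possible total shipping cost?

Open {C}.
  C1→C 9, C2→C 4, C3→C 4, C4→C 10, C5→C 3  ⇒ total 30.
Compare {B}: total 44.
Compare {A}: total 49.

30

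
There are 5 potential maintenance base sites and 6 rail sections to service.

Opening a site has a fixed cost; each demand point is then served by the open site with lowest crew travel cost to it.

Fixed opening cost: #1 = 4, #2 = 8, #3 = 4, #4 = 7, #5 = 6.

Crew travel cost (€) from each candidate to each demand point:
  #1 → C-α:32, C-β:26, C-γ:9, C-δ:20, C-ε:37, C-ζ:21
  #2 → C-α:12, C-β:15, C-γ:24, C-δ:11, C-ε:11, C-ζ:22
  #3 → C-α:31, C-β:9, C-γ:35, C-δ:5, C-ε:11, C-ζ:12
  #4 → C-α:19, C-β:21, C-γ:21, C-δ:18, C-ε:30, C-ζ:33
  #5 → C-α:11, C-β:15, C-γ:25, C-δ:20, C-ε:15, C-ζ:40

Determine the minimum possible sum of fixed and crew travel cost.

Open {#1, #3, #5}: assign each demand point to its cheapest open site.
  C-α→#5 11, C-β→#3 9, C-γ→#1 9, C-δ→#3 5, C-ε→#3 11, C-ζ→#3 12
  crew travel cost 57, fixed 14 → total 71.
Compare {#1, #2, #3}: crew travel cost 58 + fixed 16 = 74.
Compare {#1, #3, #4, #5}: crew travel cost 57 + fixed 21 = 78.
Compare {#1, #2, #3, #5}: crew travel cost 57 + fixed 22 = 79.
All other subsets cost ≥ 74. Minimum total cost: 71.

71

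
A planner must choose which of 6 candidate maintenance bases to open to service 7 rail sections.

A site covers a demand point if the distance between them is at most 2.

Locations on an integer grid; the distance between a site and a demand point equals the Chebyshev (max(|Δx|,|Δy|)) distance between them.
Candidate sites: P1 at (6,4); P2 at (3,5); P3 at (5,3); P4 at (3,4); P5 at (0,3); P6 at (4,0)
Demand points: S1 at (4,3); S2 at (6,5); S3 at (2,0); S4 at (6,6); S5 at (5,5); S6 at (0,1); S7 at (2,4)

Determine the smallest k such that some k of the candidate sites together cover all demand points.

Coverage sets (demand points within 2 of each site):
  P1: {S1, S2, S4, S5}
  P2: {S1, S5, S7}
  P3: {S1, S2, S5}
  P4: {S1, S5, S7}
  P5: {S6, S7}
  P6: {S3}
No 2 sites suffice: every size-2 union leaves at least one demand point uncovered.
But {P1, P5, P6} covers everything, so the minimum is 3.

3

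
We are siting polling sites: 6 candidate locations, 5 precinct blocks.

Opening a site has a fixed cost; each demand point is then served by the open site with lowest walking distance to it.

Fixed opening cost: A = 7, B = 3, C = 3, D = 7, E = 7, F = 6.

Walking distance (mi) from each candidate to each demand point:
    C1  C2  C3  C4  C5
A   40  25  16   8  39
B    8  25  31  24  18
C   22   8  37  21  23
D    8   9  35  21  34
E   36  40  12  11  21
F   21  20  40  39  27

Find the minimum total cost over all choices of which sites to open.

Open {B, C, E}: assign each demand point to its cheapest open site.
  C1→B 8, C2→C 8, C3→E 12, C4→E 11, C5→B 18
  walking distance 57, fixed 13 → total 70.
Compare {A, B, C}: walking distance 58 + fixed 13 = 71.
Compare {A, B, C, E}: walking distance 54 + fixed 20 = 74.
Compare {D, E}: walking distance 61 + fixed 14 = 75.
All other subsets cost ≥ 71. Minimum total cost: 70.

70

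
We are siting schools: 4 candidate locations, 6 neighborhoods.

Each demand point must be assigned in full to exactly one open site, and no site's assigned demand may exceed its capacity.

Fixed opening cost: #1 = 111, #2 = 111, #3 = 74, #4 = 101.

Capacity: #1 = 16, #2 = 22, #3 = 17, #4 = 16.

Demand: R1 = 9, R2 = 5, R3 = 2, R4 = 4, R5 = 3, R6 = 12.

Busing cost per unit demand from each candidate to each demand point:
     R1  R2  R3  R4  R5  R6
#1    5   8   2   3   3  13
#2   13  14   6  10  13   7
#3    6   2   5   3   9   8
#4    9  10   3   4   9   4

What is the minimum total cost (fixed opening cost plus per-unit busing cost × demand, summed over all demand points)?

412

Open {#2, #3}; cheapest assignment that respects the capacities:
  #2 (cap 22, load 18): R3, R4, R6 — cost 2×6 + 4×10 + 12×7 = 136
  #3 (cap 17, load 17): R1, R2, R5 — cost 9×6 + 5×2 + 3×9 = 91
  Shipping 227, fixed 185 → total 412.
  Any other capacity-feasible assignment to {#2, #3} ships for at least 227.
Compare {#1, #3, #4}: its best feasible assignment gives total 414.
Compare {#2, #3, #4}: its best feasible assignment gives total 453.
Every other set of open sites that can feasibly serve all demand totals ≥ 414 even under its best assignment. Minimum: 412.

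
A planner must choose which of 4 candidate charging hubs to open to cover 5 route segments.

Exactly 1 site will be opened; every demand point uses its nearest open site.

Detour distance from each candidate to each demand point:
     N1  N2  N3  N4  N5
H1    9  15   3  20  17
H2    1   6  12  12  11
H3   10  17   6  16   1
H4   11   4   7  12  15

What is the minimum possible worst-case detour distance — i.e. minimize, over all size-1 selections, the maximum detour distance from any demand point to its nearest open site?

Open {H2}.
  Farthest demand point is N3 at detour distance 12 (to H2); all others are ≤ 12.
With {H4} the worst case is 15.
With {H3} the worst case is 17.
No size-1 selection achieves below 12.

12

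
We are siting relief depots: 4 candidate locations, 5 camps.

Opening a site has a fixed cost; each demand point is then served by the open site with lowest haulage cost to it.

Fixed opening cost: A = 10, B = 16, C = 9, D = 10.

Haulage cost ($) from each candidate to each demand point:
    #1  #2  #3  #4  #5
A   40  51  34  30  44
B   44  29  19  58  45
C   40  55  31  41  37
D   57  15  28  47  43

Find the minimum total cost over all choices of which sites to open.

Open {A, D}: assign each demand point to its cheapest open site.
  #1→A 40, #2→D 15, #3→D 28, #4→A 30, #5→D 43
  haulage cost 156, fixed 20 → total 176.
Compare {A, C, D}: haulage cost 150 + fixed 29 = 179.
Compare {C, D}: haulage cost 161 + fixed 19 = 180.
Compare {A, B, D}: haulage cost 147 + fixed 36 = 183.
All other subsets cost ≥ 179. Minimum total cost: 176.

176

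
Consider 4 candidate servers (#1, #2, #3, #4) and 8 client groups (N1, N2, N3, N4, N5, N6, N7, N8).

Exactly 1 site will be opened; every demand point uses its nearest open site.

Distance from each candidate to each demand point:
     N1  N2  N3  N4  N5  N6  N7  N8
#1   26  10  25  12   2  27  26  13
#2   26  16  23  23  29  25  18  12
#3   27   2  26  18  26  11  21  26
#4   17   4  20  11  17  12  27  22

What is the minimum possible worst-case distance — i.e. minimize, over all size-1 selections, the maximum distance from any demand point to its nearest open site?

27

Open {#1}.
  Farthest demand point is N6 at distance 27 (to #1); all others are ≤ 27.
With {#3} the worst case is 27.
With {#4} the worst case is 27.
No size-1 selection achieves below 27.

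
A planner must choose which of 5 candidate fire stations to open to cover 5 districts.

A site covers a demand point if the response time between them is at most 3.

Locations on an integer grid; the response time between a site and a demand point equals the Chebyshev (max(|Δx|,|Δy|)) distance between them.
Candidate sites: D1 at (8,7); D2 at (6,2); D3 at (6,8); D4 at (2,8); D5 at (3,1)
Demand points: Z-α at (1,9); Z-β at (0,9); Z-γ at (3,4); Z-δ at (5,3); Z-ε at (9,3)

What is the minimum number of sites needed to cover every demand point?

2

Coverage sets (demand points within 3 of each site):
  D1: {}
  D2: {Z-γ, Z-δ, Z-ε}
  D3: {}
  D4: {Z-α, Z-β}
  D5: {Z-γ, Z-δ}
No single site covers all 5 demand points.
But {D2, D4} covers everything, so the minimum is 2.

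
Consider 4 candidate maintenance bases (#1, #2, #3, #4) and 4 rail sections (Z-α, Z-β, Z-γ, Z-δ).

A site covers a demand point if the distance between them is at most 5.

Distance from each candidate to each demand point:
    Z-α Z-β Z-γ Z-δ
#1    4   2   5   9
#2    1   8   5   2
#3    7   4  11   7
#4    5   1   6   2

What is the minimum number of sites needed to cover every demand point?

2

Coverage sets (demand points within 5 of each site):
  #1: {Z-α, Z-β, Z-γ}
  #2: {Z-α, Z-γ, Z-δ}
  #3: {Z-β}
  #4: {Z-α, Z-β, Z-δ}
No single site covers all 4 demand points.
But {#1, #2} covers everything, so the minimum is 2.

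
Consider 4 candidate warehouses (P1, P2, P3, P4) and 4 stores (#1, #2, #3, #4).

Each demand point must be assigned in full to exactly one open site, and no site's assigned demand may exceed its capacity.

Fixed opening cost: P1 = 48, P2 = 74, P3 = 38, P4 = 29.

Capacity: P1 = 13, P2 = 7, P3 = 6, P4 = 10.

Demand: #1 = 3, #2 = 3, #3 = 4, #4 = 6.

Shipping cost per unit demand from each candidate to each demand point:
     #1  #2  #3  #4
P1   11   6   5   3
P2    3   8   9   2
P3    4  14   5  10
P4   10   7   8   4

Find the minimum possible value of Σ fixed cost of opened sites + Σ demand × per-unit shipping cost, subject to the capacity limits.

154

Open {P1, P3}; cheapest assignment that respects the capacities:
  P1 (cap 13, load 13): #2, #3, #4 — cost 3×6 + 4×5 + 6×3 = 56
  P3 (cap 6, load 3): #1 — cost 3×4 = 12
  Shipping 68, fixed 86 → total 154.
  Any other capacity-feasible assignment to {P1, P3} ships for at least 68.
Compare {P1, P4}: its best feasible assignment gives total 163.
Compare {P3, P4}: its best feasible assignment gives total 177.
Every other set of open sites that can feasibly serve all demand totals ≥ 163 even under its best assignment. Minimum: 154.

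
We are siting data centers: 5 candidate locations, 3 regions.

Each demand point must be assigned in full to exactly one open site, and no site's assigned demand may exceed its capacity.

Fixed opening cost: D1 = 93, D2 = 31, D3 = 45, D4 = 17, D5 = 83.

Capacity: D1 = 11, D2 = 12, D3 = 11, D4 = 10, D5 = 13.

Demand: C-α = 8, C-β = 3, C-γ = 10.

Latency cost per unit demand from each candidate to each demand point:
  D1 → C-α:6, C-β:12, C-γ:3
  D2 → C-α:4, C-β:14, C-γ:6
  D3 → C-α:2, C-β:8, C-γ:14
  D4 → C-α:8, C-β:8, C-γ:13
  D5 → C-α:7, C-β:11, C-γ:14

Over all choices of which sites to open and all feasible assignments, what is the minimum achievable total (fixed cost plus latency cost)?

Open {D2, D3}; cheapest assignment that respects the capacities:
  D2 (cap 12, load 10): C-γ — cost 10×6 = 60
  D3 (cap 11, load 11): C-α, C-β — cost 8×2 + 3×8 = 40
  Shipping 100, fixed 76 → total 176.
  Any other capacity-feasible assignment to {D2, D3} ships for at least 100.
Compare {D2, D3, D4}: its best feasible assignment gives total 193.
Compare {D1, D3}: its best feasible assignment gives total 208.
Every other set of open sites that can feasibly serve all demand totals ≥ 193 even under its best assignment. Minimum: 176.

176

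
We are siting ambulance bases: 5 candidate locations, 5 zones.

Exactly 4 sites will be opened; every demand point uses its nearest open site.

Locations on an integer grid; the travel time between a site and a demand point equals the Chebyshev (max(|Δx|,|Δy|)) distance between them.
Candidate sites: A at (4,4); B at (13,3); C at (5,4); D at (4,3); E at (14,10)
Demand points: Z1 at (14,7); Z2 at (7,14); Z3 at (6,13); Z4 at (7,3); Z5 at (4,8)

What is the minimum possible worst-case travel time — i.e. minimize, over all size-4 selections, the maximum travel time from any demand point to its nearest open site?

Open {A, B, C, E}.
  Farthest demand point is Z3 at travel time 8 (to E); all others are ≤ 8.
With {A, B, D, E} the worst case is 8.
With {A, C, D, E} the worst case is 8.
No size-4 selection achieves below 8.

8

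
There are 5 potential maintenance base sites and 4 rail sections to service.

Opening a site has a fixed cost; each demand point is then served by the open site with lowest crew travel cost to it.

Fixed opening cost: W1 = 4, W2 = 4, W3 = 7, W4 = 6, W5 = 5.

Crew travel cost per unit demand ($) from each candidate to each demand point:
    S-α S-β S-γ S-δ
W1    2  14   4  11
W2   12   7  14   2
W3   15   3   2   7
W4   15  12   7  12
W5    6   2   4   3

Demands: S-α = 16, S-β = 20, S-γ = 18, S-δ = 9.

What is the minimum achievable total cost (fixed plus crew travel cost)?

Open {W1, W2, W3, W5}: assign each demand point to its cheapest open site.
  S-α→W1 16×2=32, S-β→W5 20×2=40, S-γ→W3 18×2=36, S-δ→W2 9×2=18
  crew travel cost 126, fixed 20 → total 146.
Compare {W1, W3, W5}: crew travel cost 135 + fixed 16 = 151.
Compare {W1, W2, W3, W4, W5}: crew travel cost 126 + fixed 26 = 152.
Compare {W1, W3, W4, W5}: crew travel cost 135 + fixed 22 = 157.
All other subsets cost ≥ 151. Minimum total cost: 146.

146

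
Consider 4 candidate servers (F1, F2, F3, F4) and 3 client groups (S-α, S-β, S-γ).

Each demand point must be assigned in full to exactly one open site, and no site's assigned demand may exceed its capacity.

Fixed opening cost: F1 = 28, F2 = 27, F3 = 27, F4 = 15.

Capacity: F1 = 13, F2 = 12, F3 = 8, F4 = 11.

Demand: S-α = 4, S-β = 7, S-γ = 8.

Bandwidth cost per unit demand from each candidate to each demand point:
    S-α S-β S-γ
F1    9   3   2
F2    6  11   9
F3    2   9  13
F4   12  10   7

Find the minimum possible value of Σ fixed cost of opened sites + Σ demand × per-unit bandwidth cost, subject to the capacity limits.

Open {F1, F3, F4}; cheapest assignment that respects the capacities:
  F1 (cap 13, load 7): S-β — cost 7×3 = 21
  F3 (cap 8, load 4): S-α — cost 4×2 = 8
  F4 (cap 11, load 8): S-γ — cost 8×7 = 56
  Shipping 85, fixed 70 → total 155.
  Any other capacity-feasible assignment to {F1, F3, F4} ships for at least 85.
Compare {F1, F4}: its best feasible assignment gives total 156.
Compare {F1, F3}: its best feasible assignment gives total 170.
Every other set of open sites that can feasibly serve all demand totals ≥ 156 even under its best assignment. Minimum: 155.

155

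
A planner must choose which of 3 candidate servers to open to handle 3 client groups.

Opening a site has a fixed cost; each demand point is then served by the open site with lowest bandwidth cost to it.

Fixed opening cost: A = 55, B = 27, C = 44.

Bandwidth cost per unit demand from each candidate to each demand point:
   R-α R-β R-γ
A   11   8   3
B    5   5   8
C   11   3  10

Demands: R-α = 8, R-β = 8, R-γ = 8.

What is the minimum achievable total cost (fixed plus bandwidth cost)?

171

Open {B}: assign each demand point to its cheapest open site.
  R-α→B 8×5=40, R-β→B 8×5=40, R-γ→B 8×8=64
  bandwidth cost 144, fixed 27 → total 171.
Compare {A, B}: bandwidth cost 104 + fixed 82 = 186.
Compare {B, C}: bandwidth cost 128 + fixed 71 = 199.
Compare {A, B, C}: bandwidth cost 88 + fixed 126 = 214.
All other subsets cost ≥ 186. Minimum total cost: 171.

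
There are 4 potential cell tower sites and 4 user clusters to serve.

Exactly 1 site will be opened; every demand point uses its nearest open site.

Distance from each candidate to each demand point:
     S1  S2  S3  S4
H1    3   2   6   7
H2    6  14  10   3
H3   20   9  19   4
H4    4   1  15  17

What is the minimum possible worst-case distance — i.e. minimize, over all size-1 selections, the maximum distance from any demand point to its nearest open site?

7

Open {H1}.
  Farthest demand point is S4 at distance 7 (to H1); all others are ≤ 7.
With {H2} the worst case is 14.
With {H4} the worst case is 17.
No size-1 selection achieves below 7.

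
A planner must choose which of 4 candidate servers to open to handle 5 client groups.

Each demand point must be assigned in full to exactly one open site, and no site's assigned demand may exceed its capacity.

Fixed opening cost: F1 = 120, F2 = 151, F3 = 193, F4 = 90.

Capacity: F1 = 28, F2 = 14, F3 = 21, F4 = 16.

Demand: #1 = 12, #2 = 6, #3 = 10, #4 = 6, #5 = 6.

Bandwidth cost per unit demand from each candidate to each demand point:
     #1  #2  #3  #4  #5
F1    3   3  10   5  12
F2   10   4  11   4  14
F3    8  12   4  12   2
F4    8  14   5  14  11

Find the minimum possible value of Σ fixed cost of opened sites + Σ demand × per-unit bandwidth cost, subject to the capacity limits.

Open {F1, F4}; cheapest assignment that respects the capacities:
  F1 (cap 28, load 24): #1, #2, #4 — cost 12×3 + 6×3 + 6×5 = 84
  F4 (cap 16, load 16): #3, #5 — cost 10×5 + 6×11 = 116
  Shipping 200, fixed 210 → total 410.
  Any other capacity-feasible assignment to {F1, F4} ships for at least 200.
Compare {F1, F3}: its best feasible assignment gives total 449.
Compare {F1, F2}: its best feasible assignment gives total 527.
Every other set of open sites that can feasibly serve all demand totals ≥ 449 even under its best assignment. Minimum: 410.

410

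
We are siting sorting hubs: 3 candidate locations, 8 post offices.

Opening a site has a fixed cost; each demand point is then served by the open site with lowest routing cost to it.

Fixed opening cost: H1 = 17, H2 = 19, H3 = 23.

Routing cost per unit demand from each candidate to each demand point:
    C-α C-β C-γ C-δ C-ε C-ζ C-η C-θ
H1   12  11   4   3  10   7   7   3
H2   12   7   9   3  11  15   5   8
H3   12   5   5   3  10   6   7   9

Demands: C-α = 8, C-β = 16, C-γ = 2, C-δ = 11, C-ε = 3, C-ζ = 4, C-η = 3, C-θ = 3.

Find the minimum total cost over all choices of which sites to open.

Open {H1, H3}: assign each demand point to its cheapest open site.
  C-α→H1 8×12=96, C-β→H3 16×5=80, C-γ→H1 2×4=8, C-δ→H1 11×3=33, C-ε→H1 3×10=30, C-ζ→H3 4×6=24, C-η→H1 3×7=21, C-θ→H1 3×3=9
  routing cost 301, fixed 40 → total 341.
Compare {H3}: routing cost 321 + fixed 23 = 344.
Compare {H2, H3}: routing cost 312 + fixed 42 = 354.
Compare {H1, H2, H3}: routing cost 295 + fixed 59 = 354.
All other subsets cost ≥ 344. Minimum total cost: 341.

341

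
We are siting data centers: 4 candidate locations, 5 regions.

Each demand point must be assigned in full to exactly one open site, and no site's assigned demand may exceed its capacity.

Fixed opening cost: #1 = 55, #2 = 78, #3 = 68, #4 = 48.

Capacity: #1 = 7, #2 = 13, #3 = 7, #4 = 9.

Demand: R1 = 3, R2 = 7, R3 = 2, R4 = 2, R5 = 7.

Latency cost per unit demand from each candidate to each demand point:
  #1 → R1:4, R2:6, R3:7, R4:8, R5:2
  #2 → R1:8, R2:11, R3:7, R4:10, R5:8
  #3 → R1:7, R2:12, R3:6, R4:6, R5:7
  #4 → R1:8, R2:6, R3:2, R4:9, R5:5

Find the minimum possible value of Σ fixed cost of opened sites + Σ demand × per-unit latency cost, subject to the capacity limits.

264

Open {#1, #3, #4}; cheapest assignment that respects the capacities:
  #1 (cap 7, load 7): R5 — cost 7×2 = 14
  #3 (cap 7, load 5): R1, R4 — cost 3×7 + 2×6 = 33
  #4 (cap 9, load 9): R2, R3 — cost 7×6 + 2×2 = 46
  Shipping 93, fixed 171 → total 264.
  Any other capacity-feasible assignment to {#1, #3, #4} ships for at least 93.
Compare {#2, #4}: its best feasible assignment gives total 272.
Compare {#1, #2, #4}: its best feasible assignment gives total 285.
Every other set of open sites that can feasibly serve all demand totals ≥ 272 even under its best assignment. Minimum: 264.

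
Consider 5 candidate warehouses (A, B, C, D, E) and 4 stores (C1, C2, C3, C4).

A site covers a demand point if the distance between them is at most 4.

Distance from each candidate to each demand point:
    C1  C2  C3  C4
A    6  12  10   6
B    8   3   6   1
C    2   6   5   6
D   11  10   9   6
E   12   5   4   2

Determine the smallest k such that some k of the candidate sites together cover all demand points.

3

Coverage sets (demand points within 4 of each site):
  A: {}
  B: {C2, C4}
  C: {C1}
  D: {}
  E: {C3, C4}
No 2 sites suffice: every size-2 union leaves at least one demand point uncovered.
But {B, C, E} covers everything, so the minimum is 3.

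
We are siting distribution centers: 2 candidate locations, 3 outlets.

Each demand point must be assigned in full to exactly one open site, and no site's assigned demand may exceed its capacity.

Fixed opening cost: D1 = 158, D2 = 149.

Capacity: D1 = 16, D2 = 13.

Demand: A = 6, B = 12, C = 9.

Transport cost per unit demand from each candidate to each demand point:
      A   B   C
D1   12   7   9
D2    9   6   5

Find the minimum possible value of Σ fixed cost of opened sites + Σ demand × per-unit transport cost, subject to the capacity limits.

Open {D1, D2}; cheapest assignment that respects the capacities:
  D1 (cap 16, load 15): A, C — cost 6×12 + 9×9 = 153
  D2 (cap 13, load 12): B — cost 12×6 = 72
  Shipping 225, fixed 307 → total 532.
  Any other capacity-feasible assignment to {D1, D2} ships for at least 225.
Total demand is 27 and no other set of sites has combined capacity ≥ 27, so {D1, D2} is the only feasible choice of open sites. Minimum: 532.

532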